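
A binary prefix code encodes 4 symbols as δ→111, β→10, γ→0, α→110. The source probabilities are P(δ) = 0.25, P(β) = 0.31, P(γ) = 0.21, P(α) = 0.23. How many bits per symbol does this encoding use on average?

2.27 bits/symbol

L̄ = Σ pᵢ·ℓᵢ = 0.25·3 + 0.31·2 + 0.21·1 + 0.23·3 = 2.27 bits/symbol.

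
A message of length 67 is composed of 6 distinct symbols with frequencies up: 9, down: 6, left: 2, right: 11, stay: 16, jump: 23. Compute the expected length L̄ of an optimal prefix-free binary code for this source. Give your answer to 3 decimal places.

Probabilities are the counts divided by 67.
Repeatedly combine the two least-probable nodes; the expected code length is the sum of the merged weights.
merge 2/67 + 6/67 → 8/67
merge 8/67 + 9/67 → 17/67
merge 11/67 + 16/67 → 27/67
merge 17/67 + 23/67 → 40/67
merge 27/67 + 40/67 → 1
L = 8/67 + 17/67 + 27/67 + 40/67 + 1 = 159/67 ≈ 2.373 bits/symbol.

2.373 bits/symbol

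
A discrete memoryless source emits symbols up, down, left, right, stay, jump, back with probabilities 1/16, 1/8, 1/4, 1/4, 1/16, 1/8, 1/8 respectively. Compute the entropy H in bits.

2.625 bits

Each probability is a power of 1/2, so log₂(1/p) is an integer.
H = Σ p·log₂(1/p) = 1/16·4 + 1/8·3 + 1/4·2 + 1/4·2 + 1/16·4 + 1/8·3 + 1/8·3 = 2.625 bits.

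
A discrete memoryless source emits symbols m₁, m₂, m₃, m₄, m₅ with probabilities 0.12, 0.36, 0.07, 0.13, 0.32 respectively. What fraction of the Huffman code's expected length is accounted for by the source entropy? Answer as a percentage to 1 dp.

96.5%

Entropy H = −Σ p log₂ p ≈ 2.0749 bits.
Huffman merges: 7/100+3/25→19/100; 13/100+19/100→8/25; 8/25+8/25→16/25; 9/25+16/25→1. L = 43/20 ≈ 2.1500.
Efficiency = H/L = 2.0749/2.1500 = 96.5%.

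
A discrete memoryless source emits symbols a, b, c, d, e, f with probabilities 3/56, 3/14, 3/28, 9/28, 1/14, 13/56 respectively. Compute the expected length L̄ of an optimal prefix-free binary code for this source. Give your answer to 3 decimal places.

Repeatedly combine the two least-probable nodes; the expected code length is the sum of the merged weights.
merge 3/56 + 1/14 → 1/8
merge 3/28 + 1/8 → 13/56
merge 3/14 + 13/56 → 25/56
merge 13/56 + 9/28 → 31/56
merge 25/56 + 31/56 → 1
L = 1/8 + 13/56 + 25/56 + 31/56 + 1 = 33/14 ≈ 2.357 bits/symbol.

2.357 bits/symbol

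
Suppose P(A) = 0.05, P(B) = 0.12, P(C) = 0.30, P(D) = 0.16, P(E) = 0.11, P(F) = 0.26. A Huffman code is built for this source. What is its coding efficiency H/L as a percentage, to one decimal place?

Entropy H = −Σ p log₂ p ≈ 2.3828 bits.
Huffman merges: 1/20+11/100→4/25; 3/25+4/25→7/25; 4/25+13/50→21/50; 7/25+3/10→29/50; 21/50+29/50→1. L = 61/25 ≈ 2.4400.
Efficiency = H/L = 2.3828/2.4400 = 97.7%.

97.7%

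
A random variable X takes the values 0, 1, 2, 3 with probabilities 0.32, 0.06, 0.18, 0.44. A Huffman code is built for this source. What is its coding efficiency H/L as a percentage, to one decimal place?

Entropy H = −Σ p log₂ p ≈ 1.7360 bits.
Huffman merges: 3/50+9/50→6/25; 6/25+8/25→14/25; 11/25+14/25→1. L = 9/5 ≈ 1.8000.
Efficiency = H/L = 1.7360/1.8000 = 96.4%.

96.4%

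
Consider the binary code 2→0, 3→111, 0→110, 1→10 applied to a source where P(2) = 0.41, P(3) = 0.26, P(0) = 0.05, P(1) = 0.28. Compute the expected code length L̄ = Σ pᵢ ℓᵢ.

L̄ = Σ pᵢ·ℓᵢ = 0.41·1 + 0.26·3 + 0.05·3 + 0.28·2 = 1.9 bits/symbol.

1.9 bits/symbol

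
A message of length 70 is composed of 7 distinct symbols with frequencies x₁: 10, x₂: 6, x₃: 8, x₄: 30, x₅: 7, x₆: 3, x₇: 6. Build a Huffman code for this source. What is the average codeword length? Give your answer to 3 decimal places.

Probabilities are the counts divided by 70.
Repeatedly combine the two least-probable nodes; the expected code length is the sum of the merged weights.
merge 3/70 + 3/35 → 9/70
merge 3/35 + 1/10 → 13/70
merge 4/35 + 9/70 → 17/70
merge 1/7 + 13/70 → 23/70
merge 17/70 + 23/70 → 4/7
merge 3/7 + 4/7 → 1
L = 9/70 + 13/70 + 17/70 + 23/70 + 4/7 + 1 = 86/35 ≈ 2.457 bits/symbol.

2.457 bits/symbol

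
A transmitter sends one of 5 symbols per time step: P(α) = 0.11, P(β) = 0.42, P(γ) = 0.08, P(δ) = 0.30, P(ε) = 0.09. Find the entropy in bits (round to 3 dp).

H = −Σ pᵢ log₂ pᵢ.
−0.11·log₂(0.11) = 0.3503
−0.42·log₂(0.42) = 0.5256
−0.08·log₂(0.08) = 0.2915
−0.30·log₂(0.30) = 0.5211
−0.09·log₂(0.09) = 0.3127
Sum ≈ 2.0012 → 2.001 bits.

2.001 bits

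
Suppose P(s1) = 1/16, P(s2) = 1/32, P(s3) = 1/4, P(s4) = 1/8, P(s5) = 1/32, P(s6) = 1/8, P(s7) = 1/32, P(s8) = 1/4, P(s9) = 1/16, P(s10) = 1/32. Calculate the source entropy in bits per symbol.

Each probability is a power of 1/2, so log₂(1/p) is an integer.
H = Σ p·log₂(1/p) = 1/16·4 + 1/32·5 + 1/4·2 + 1/8·3 + 1/32·5 + 1/8·3 + 1/32·5 + 1/4·2 + 1/16·4 + 1/32·5 = 2.875 bits.

2.875 bits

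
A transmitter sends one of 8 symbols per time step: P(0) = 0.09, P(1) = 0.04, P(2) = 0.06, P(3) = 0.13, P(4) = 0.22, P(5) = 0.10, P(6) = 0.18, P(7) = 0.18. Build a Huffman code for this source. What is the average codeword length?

Repeatedly combine the two least-probable nodes; the expected code length is the sum of the merged weights.
merge 1/25 + 3/50 → 1/10
merge 9/100 + 1/10 → 19/100
merge 1/10 + 13/100 → 23/100
merge 9/50 + 9/50 → 9/25
merge 19/100 + 11/50 → 41/100
merge 23/100 + 9/25 → 59/100
merge 41/100 + 59/100 → 1
L = 1/10 + 19/100 + 23/100 + 9/25 + 41/100 + 59/100 + 1 = 72/25 = 2.88 bits/symbol.

2.88 bits/symbol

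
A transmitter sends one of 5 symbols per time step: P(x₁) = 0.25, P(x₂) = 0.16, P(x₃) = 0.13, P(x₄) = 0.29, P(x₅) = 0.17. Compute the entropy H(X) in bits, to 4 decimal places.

H = −Σ pᵢ log₂ pᵢ.
−0.25·log₂(0.25) = 0.5000
−0.16·log₂(0.16) = 0.4230
−0.13·log₂(0.13) = 0.3826
−0.29·log₂(0.29) = 0.5179
−0.17·log₂(0.17) = 0.4346
Sum ≈ 2.2582 → 2.2582 bits.

2.2582 bits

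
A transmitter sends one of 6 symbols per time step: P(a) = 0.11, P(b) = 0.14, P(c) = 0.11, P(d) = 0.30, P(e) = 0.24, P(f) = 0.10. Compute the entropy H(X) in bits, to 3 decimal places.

2.445 bits

H = −Σ pᵢ log₂ pᵢ.
−0.11·log₂(0.11) = 0.3503
−0.14·log₂(0.14) = 0.3971
−0.11·log₂(0.11) = 0.3503
−0.30·log₂(0.30) = 0.5211
−0.24·log₂(0.24) = 0.4941
−0.10·log₂(0.10) = 0.3322
Sum ≈ 2.4451 → 2.445 bits.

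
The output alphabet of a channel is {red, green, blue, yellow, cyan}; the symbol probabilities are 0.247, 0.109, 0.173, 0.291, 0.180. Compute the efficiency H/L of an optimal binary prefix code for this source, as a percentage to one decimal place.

98.5%

Entropy H = −Σ p log₂ p ≈ 2.2483 bits.
Huffman merges: 109/1000+173/1000→141/500; 9/50+247/1000→427/1000; 141/500+291/1000→573/1000; 427/1000+573/1000→1. L = 1141/500 ≈ 2.2820.
Efficiency = H/L = 2.2483/2.2820 = 98.5%.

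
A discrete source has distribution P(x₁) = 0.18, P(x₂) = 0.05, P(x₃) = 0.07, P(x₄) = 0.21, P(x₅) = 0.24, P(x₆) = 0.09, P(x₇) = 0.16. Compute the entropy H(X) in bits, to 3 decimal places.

2.633 bits

H = −Σ pᵢ log₂ pᵢ.
−0.18·log₂(0.18) = 0.4453
−0.05·log₂(0.05) = 0.2161
−0.07·log₂(0.07) = 0.2686
−0.21·log₂(0.21) = 0.4728
−0.24·log₂(0.24) = 0.4941
−0.09·log₂(0.09) = 0.3127
−0.16·log₂(0.16) = 0.4230
Sum ≈ 2.6326 → 2.633 bits.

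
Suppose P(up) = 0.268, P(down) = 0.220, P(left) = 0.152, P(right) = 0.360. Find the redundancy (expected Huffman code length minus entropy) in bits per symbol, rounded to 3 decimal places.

Entropy H = −Σ p log₂ p ≈ 1.9334 bits.
Huffman merges: 19/125+11/50→93/250; 67/250+9/25→157/250; 93/250+157/250→1. L = 2 ≈ 2.0000.
L − H = 2.0000 − 1.9334 = 0.067 bits.

0.067 bits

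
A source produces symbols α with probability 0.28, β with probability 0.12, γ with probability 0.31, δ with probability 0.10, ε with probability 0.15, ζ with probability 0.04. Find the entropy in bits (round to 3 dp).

H = −Σ pᵢ log₂ pᵢ.
−0.28·log₂(0.28) = 0.5142
−0.12·log₂(0.12) = 0.3671
−0.31·log₂(0.31) = 0.5238
−0.10·log₂(0.10) = 0.3322
−0.15·log₂(0.15) = 0.4105
−0.04·log₂(0.04) = 0.1858
Sum ≈ 2.3336 → 2.334 bits.

2.334 bits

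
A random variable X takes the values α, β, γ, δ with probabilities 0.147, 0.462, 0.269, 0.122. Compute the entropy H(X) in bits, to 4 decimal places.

H = −Σ pᵢ log₂ pᵢ.
−0.147·log₂(0.147) = 0.4066
−0.462·log₂(0.462) = 0.5147
−0.269·log₂(0.269) = 0.5096
−0.122·log₂(0.122) = 0.3703
Sum ≈ 1.8012 → 1.8012 bits.

1.8012 bits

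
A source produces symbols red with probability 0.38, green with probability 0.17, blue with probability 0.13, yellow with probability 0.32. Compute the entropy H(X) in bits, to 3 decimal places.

H = −Σ pᵢ log₂ pᵢ.
−0.38·log₂(0.38) = 0.5305
−0.17·log₂(0.17) = 0.4346
−0.13·log₂(0.13) = 0.3826
−0.32·log₂(0.32) = 0.5260
Sum ≈ 1.8737 → 1.874 bits.

1.874 bits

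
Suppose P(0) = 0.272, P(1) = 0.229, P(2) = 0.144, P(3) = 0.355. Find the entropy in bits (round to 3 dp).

1.931 bits

H = −Σ pᵢ log₂ pᵢ.
−0.272·log₂(0.272) = 0.5109
−0.229·log₂(0.229) = 0.4870
−0.144·log₂(0.144) = 0.4026
−0.355·log₂(0.355) = 0.5304
Sum ≈ 1.9309 → 1.931 bits.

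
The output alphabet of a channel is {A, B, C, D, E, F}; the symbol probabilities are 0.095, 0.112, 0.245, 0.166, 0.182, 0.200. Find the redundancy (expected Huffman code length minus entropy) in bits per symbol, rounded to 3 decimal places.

0.040 bits

Entropy H = −Σ p log₂ p ≈ 2.5153 bits.
Huffman merges: 19/200+14/125→207/1000; 83/500+91/500→87/250; 1/5+207/1000→407/1000; 49/200+87/250→593/1000; 407/1000+593/1000→1. L = 511/200 ≈ 2.5550.
L − H = 2.5550 − 2.5153 = 0.040 bits.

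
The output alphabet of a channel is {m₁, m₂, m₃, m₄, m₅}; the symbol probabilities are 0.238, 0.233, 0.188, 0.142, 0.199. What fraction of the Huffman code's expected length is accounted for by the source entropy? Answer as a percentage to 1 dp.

98.7%

Entropy H = −Σ p log₂ p ≈ 2.2992 bits.
Huffman merges: 71/500+47/250→33/100; 199/1000+233/1000→54/125; 119/500+33/100→71/125; 54/125+71/125→1. L = 233/100 ≈ 2.3300.
Efficiency = H/L = 2.2992/2.3300 = 98.7%.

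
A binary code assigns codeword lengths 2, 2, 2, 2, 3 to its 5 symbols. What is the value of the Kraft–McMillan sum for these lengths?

With common denominator 2^3 = 8: Σ 2^(−ℓᵢ) = 2/8 + 2/8 + 2/8 + 2/8 + 1/8 = 9/8 = 1.125.

1.125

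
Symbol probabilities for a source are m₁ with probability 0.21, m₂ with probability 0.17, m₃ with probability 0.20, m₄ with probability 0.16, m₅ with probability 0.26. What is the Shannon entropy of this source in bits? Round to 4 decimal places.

H = −Σ pᵢ log₂ pᵢ.
−0.21·log₂(0.21) = 0.4728
−0.17·log₂(0.17) = 0.4346
−0.20·log₂(0.20) = 0.4644
−0.16·log₂(0.16) = 0.4230
−0.26·log₂(0.26) = 0.5053
Sum ≈ 2.3001 → 2.3001 bits.

2.3001 bits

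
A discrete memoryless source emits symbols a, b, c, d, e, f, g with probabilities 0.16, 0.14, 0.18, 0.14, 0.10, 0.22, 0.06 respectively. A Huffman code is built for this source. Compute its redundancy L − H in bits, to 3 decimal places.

Entropy H = −Σ p log₂ p ≈ 2.7188 bits.
Huffman merges: 3/50+1/10→4/25; 7/50+7/50→7/25; 4/25+4/25→8/25; 9/50+11/50→2/5; 7/25+8/25→3/5; 2/5+3/5→1. L = 69/25 ≈ 2.7600.
L − H = 2.7600 − 2.7188 = 0.041 bits.

0.041 bits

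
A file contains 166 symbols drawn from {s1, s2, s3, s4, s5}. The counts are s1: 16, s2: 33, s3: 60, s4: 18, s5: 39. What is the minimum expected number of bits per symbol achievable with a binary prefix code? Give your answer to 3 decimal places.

Probabilities are the counts divided by 166.
Repeatedly combine the two least-probable nodes; the expected code length is the sum of the merged weights.
merge 8/83 + 9/83 → 17/83
merge 33/166 + 17/83 → 67/166
merge 39/166 + 30/83 → 99/166
merge 67/166 + 99/166 → 1
L = 17/83 + 67/166 + 99/166 + 1 = 183/83 ≈ 2.205 bits/symbol.

2.205 bits/symbol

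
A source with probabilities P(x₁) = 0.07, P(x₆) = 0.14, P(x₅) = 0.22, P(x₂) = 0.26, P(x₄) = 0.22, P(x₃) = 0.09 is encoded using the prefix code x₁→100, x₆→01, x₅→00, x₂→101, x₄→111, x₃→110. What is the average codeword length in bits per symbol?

2.64 bits/symbol

L̄ = Σ pᵢ·ℓᵢ = 0.07·3 + 0.14·2 + 0.22·2 + 0.26·3 + 0.22·3 + 0.09·3 = 2.64 bits/symbol.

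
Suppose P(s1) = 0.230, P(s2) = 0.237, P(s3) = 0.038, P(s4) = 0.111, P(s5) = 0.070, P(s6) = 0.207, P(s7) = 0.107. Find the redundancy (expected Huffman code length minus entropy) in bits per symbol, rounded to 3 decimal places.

0.046 bits

Entropy H = −Σ p log₂ p ≈ 2.5951 bits.
Huffman merges: 19/500+7/100→27/250; 107/1000+27/250→43/200; 111/1000+207/1000→159/500; 43/200+23/100→89/200; 237/1000+159/500→111/200; 89/200+111/200→1. L = 2641/1000 ≈ 2.6410.
L − H = 2.6410 − 2.5951 = 0.046 bits.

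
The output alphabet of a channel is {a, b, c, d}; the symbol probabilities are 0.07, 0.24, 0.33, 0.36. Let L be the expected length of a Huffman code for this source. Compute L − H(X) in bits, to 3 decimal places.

0.129 bits

Entropy H = −Σ p log₂ p ≈ 1.8211 bits.
Huffman merges: 7/100+6/25→31/100; 31/100+33/100→16/25; 9/25+16/25→1. L = 39/20 ≈ 1.9500.
L − H = 1.9500 − 1.8211 = 0.129 bits.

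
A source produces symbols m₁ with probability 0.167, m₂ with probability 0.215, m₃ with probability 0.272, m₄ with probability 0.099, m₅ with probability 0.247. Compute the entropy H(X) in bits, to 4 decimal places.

2.2475 bits

H = −Σ pᵢ log₂ pᵢ.
−0.167·log₂(0.167) = 0.4312
−0.215·log₂(0.215) = 0.4768
−0.272·log₂(0.272) = 0.5109
−0.099·log₂(0.099) = 0.3303
−0.247·log₂(0.247) = 0.4983
Sum ≈ 2.2475 → 2.2475 bits.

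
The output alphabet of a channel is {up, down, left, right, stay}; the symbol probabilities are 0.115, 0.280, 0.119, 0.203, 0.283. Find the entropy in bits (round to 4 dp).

H = −Σ pᵢ log₂ pᵢ.
−0.115·log₂(0.115) = 0.3588
−0.280·log₂(0.280) = 0.5142
−0.119·log₂(0.119) = 0.3654
−0.203·log₂(0.203) = 0.4670
−0.283·log₂(0.283) = 0.5154
Sum ≈ 2.2209 → 2.2209 bits.

2.2209 bits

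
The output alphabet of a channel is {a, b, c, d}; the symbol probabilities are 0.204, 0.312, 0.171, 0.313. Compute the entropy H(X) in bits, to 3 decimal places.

1.952 bits

H = −Σ pᵢ log₂ pᵢ.
−0.204·log₂(0.204) = 0.4678
−0.312·log₂(0.312) = 0.5243
−0.171·log₂(0.171) = 0.4357
−0.313·log₂(0.313) = 0.5245
Sum ≈ 1.9523 → 1.952 bits.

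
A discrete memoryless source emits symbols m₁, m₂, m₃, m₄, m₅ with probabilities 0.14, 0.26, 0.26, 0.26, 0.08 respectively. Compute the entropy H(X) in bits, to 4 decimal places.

H = −Σ pᵢ log₂ pᵢ.
−0.14·log₂(0.14) = 0.3971
−0.26·log₂(0.26) = 0.5053
−0.26·log₂(0.26) = 0.5053
−0.26·log₂(0.26) = 0.5053
−0.08·log₂(0.08) = 0.2915
Sum ≈ 2.2045 → 2.2045 bits.

2.2045 bits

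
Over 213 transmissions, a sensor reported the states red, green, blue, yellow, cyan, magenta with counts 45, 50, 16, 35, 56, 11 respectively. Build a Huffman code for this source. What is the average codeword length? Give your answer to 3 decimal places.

Probabilities are the counts divided by 213.
Repeatedly combine the two least-probable nodes; the expected code length is the sum of the merged weights.
merge 11/213 + 16/213 → 9/71
merge 9/71 + 35/213 → 62/213
merge 15/71 + 50/213 → 95/213
merge 56/213 + 62/213 → 118/213
merge 95/213 + 118/213 → 1
L = 9/71 + 62/213 + 95/213 + 118/213 + 1 = 515/213 ≈ 2.418 bits/symbol.

2.418 bits/symbol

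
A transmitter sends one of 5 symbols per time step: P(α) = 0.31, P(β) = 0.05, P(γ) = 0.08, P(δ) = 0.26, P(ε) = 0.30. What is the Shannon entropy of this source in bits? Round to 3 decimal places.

H = −Σ pᵢ log₂ pᵢ.
−0.31·log₂(0.31) = 0.5238
−0.05·log₂(0.05) = 0.2161
−0.08·log₂(0.08) = 0.2915
−0.26·log₂(0.26) = 0.5053
−0.30·log₂(0.30) = 0.5211
Sum ≈ 2.0578 → 2.058 bits.

2.058 bits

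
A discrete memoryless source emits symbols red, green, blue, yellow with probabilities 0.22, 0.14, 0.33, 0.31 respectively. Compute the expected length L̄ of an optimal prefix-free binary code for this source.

2 bits/symbol

Repeatedly combine the two least-probable nodes; the expected code length is the sum of the merged weights.
merge 7/50 + 11/50 → 9/25
merge 31/100 + 33/100 → 16/25
merge 9/25 + 16/25 → 1
L = 9/25 + 16/25 + 1 = 2 bits/symbol.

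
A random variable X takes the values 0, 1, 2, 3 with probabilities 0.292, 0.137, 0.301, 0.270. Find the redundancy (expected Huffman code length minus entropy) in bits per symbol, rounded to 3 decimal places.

0.057 bits

Entropy H = −Σ p log₂ p ≈ 1.9429 bits.
Huffman merges: 137/1000+27/100→407/1000; 73/250+301/1000→593/1000; 407/1000+593/1000→1. L = 2 ≈ 2.0000.
L − H = 2.0000 − 1.9429 = 0.057 bits.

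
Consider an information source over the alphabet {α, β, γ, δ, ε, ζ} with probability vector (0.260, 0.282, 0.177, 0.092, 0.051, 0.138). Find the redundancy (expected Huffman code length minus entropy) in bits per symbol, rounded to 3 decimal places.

0.032 bits

Entropy H = −Σ p log₂ p ≈ 2.3924 bits.
Huffman merges: 51/1000+23/250→143/1000; 69/500+143/1000→281/1000; 177/1000+13/50→437/1000; 281/1000+141/500→563/1000; 437/1000+563/1000→1. L = 303/125 ≈ 2.4240.
L − H = 2.4240 − 2.3924 = 0.032 bits.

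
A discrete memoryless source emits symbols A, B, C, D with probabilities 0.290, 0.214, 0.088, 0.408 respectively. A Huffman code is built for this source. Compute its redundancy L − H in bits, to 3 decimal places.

Entropy H = −Σ p log₂ p ≈ 1.8302 bits.
Huffman merges: 11/125+107/500→151/500; 29/100+151/500→74/125; 51/125+74/125→1. L = 947/500 ≈ 1.8940.
L − H = 1.8940 − 1.8302 = 0.064 bits.

0.064 bits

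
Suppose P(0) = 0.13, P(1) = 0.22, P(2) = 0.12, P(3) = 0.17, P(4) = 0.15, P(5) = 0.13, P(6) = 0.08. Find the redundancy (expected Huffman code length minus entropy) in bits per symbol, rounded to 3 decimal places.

0.030 bits

Entropy H = −Σ p log₂ p ≈ 2.7496 bits.
Huffman merges: 2/25+3/25→1/5; 13/100+13/100→13/50; 3/20+17/100→8/25; 1/5+11/50→21/50; 13/50+8/25→29/50; 21/50+29/50→1. L = 139/50 ≈ 2.7800.
L − H = 2.7800 − 2.7496 = 0.030 bits.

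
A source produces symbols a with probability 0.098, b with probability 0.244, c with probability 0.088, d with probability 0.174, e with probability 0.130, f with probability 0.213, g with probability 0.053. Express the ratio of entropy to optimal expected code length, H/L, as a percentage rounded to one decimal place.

Entropy H = −Σ p log₂ p ≈ 2.6550 bits.
Huffman merges: 53/1000+11/125→141/1000; 49/500+13/100→57/250; 141/1000+87/500→63/200; 213/1000+57/250→441/1000; 61/250+63/200→559/1000; 441/1000+559/1000→1. L = 671/250 ≈ 2.6840.
Efficiency = H/L = 2.6550/2.6840 = 98.9%.

98.9%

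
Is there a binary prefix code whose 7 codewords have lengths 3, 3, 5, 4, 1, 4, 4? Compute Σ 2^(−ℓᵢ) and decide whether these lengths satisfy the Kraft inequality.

0.96875; yes

With common denominator 2^5 = 32: Σ 2^(−ℓᵢ) = 4/32 + 4/32 + 1/32 + 2/32 + 16/32 + 2/32 + 2/32 = 31/32 = 0.96875.
Kraft's inequality requires Σ ≤ 1; here Σ = 0.96875 ≤ 1, so such a prefix code exists.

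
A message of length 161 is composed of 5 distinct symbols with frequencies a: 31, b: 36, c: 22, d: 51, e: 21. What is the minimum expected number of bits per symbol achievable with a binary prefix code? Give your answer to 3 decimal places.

Probabilities are the counts divided by 161.
Repeatedly combine the two least-probable nodes; the expected code length is the sum of the merged weights.
merge 3/23 + 22/161 → 43/161
merge 31/161 + 36/161 → 67/161
merge 43/161 + 51/161 → 94/161
merge 67/161 + 94/161 → 1
L = 43/161 + 67/161 + 94/161 + 1 = 365/161 ≈ 2.267 bits/symbol.

2.267 bits/symbol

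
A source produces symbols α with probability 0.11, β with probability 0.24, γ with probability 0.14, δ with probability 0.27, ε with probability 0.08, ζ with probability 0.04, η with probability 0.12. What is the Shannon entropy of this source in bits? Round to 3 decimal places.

2.596 bits

H = −Σ pᵢ log₂ pᵢ.
−0.11·log₂(0.11) = 0.3503
−0.24·log₂(0.24) = 0.4941
−0.14·log₂(0.14) = 0.3971
−0.27·log₂(0.27) = 0.5100
−0.08·log₂(0.08) = 0.2915
−0.04·log₂(0.04) = 0.1858
−0.12·log₂(0.12) = 0.3671
Sum ≈ 2.5959 → 2.596 bits.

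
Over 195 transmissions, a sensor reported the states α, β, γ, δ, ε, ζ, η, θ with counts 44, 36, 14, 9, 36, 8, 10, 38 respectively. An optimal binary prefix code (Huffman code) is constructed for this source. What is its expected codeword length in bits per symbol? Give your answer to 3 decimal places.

2.790 bits/symbol

Probabilities are the counts divided by 195.
Repeatedly combine the two least-probable nodes; the expected code length is the sum of the merged weights.
merge 8/195 + 3/65 → 17/195
merge 2/39 + 14/195 → 8/65
merge 17/195 + 8/65 → 41/195
merge 12/65 + 12/65 → 24/65
merge 38/195 + 41/195 → 79/195
merge 44/195 + 24/65 → 116/195
merge 79/195 + 116/195 → 1
L = 17/195 + 8/65 + 41/195 + 24/65 + 79/195 + 116/195 + 1 = 544/195 ≈ 2.790 bits/symbol.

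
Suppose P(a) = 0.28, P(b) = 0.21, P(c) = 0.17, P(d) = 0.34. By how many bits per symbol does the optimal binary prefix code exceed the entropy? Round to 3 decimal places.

Entropy H = −Σ p log₂ p ≈ 1.9508 bits.
Huffman merges: 17/100+21/100→19/50; 7/25+17/50→31/50; 19/50+31/50→1. L = 2 ≈ 2.0000.
L − H = 2.0000 − 1.9508 = 0.049 bits.

0.049 bits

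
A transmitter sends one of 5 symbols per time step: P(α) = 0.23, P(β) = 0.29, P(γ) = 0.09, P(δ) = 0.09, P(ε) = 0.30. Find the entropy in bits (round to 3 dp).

2.152 bits

H = −Σ pᵢ log₂ pᵢ.
−0.23·log₂(0.23) = 0.4877
−0.29·log₂(0.29) = 0.5179
−0.09·log₂(0.09) = 0.3127
−0.09·log₂(0.09) = 0.3127
−0.30·log₂(0.30) = 0.5211
Sum ≈ 2.1520 → 2.152 bits.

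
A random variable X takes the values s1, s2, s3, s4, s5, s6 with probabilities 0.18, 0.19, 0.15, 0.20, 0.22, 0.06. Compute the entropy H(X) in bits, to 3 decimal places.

2.500 bits

H = −Σ pᵢ log₂ pᵢ.
−0.18·log₂(0.18) = 0.4453
−0.19·log₂(0.19) = 0.4552
−0.15·log₂(0.15) = 0.4105
−0.20·log₂(0.20) = 0.4644
−0.22·log₂(0.22) = 0.4806
−0.06·log₂(0.06) = 0.2435
Sum ≈ 2.4996 → 2.500 bits.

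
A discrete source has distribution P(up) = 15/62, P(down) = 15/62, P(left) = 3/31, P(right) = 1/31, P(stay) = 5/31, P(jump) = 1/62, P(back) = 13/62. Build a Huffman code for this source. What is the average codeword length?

Repeatedly combine the two least-probable nodes; the expected code length is the sum of the merged weights.
merge 1/62 + 1/31 → 3/62
merge 3/62 + 3/31 → 9/62
merge 9/62 + 5/31 → 19/62
merge 13/62 + 15/62 → 14/31
merge 15/62 + 19/62 → 17/31
merge 14/31 + 17/31 → 1
L = 3/62 + 9/62 + 19/62 + 14/31 + 17/31 + 1 = 5/2 = 2.5 bits/symbol.

2.5 bits/symbol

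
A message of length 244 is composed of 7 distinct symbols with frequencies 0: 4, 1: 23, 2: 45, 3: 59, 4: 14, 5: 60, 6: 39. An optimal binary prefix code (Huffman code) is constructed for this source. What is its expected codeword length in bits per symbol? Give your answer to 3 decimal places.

2.570 bits/symbol

Probabilities are the counts divided by 244.
Repeatedly combine the two least-probable nodes; the expected code length is the sum of the merged weights.
merge 1/61 + 7/122 → 9/122
merge 9/122 + 23/244 → 41/244
merge 39/244 + 41/244 → 20/61
merge 45/244 + 59/244 → 26/61
merge 15/61 + 20/61 → 35/61
merge 26/61 + 35/61 → 1
L = 9/122 + 41/244 + 20/61 + 26/61 + 35/61 + 1 = 627/244 ≈ 2.570 bits/symbol.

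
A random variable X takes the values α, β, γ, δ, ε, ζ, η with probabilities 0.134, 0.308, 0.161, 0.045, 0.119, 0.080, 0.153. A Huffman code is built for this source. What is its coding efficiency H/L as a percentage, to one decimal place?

Entropy H = −Σ p log₂ p ≈ 2.6087 bits.
Huffman merges: 9/200+2/25→1/8; 119/1000+1/8→61/250; 67/500+153/1000→287/1000; 161/1000+61/250→81/200; 287/1000+77/250→119/200; 81/200+119/200→1. L = 332/125 ≈ 2.6560.
Efficiency = H/L = 2.6087/2.6560 = 98.2%.

98.2%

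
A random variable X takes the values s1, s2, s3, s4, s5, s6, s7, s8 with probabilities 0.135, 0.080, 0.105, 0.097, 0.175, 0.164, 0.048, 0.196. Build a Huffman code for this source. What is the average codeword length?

Repeatedly combine the two least-probable nodes; the expected code length is the sum of the merged weights.
merge 6/125 + 2/25 → 16/125
merge 97/1000 + 21/200 → 101/500
merge 16/125 + 27/200 → 263/1000
merge 41/250 + 7/40 → 339/1000
merge 49/250 + 101/500 → 199/500
merge 263/1000 + 339/1000 → 301/500
merge 199/500 + 301/500 → 1
L = 16/125 + 101/500 + 263/1000 + 339/1000 + 199/500 + 301/500 + 1 = 733/250 = 2.932 bits/symbol.

2.932 bits/symbol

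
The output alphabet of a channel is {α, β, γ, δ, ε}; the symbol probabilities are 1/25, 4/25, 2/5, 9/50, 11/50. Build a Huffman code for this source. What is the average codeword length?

2.18 bits/symbol

Repeatedly combine the two least-probable nodes; the expected code length is the sum of the merged weights.
merge 1/25 + 4/25 → 1/5
merge 9/50 + 1/5 → 19/50
merge 11/50 + 19/50 → 3/5
merge 2/5 + 3/5 → 1
L = 1/5 + 19/50 + 3/5 + 1 = 109/50 = 2.18 bits/symbol.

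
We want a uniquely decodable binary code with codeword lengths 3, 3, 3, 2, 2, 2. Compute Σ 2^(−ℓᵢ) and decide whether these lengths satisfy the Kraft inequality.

1.125; no

With common denominator 2^3 = 8: Σ 2^(−ℓᵢ) = 1/8 + 1/8 + 1/8 + 2/8 + 2/8 + 2/8 = 9/8 = 1.125.
Kraft's inequality requires Σ ≤ 1; here Σ = 1.125 > 1, so no such prefix code exists.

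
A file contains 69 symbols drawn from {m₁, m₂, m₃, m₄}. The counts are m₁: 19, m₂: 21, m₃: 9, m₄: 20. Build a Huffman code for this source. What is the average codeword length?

2 bits/symbol

Probabilities are the counts divided by 69.
Repeatedly combine the two least-probable nodes; the expected code length is the sum of the merged weights.
merge 3/23 + 19/69 → 28/69
merge 20/69 + 7/23 → 41/69
merge 28/69 + 41/69 → 1
L = 28/69 + 41/69 + 1 = 2 bits/symbol.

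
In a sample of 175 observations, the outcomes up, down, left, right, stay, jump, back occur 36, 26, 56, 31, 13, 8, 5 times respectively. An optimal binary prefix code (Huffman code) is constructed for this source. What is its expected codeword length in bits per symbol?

Probabilities are the counts divided by 175.
Repeatedly combine the two least-probable nodes; the expected code length is the sum of the merged weights.
merge 1/35 + 8/175 → 13/175
merge 13/175 + 13/175 → 26/175
merge 26/175 + 26/175 → 52/175
merge 31/175 + 36/175 → 67/175
merge 52/175 + 8/25 → 108/175
merge 67/175 + 108/175 → 1
L = 13/175 + 26/175 + 52/175 + 67/175 + 108/175 + 1 = 63/25 = 2.52 bits/symbol.

2.52 bits/symbol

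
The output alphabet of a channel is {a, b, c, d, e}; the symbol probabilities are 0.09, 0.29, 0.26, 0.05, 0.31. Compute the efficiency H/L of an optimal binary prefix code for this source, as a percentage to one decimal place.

Entropy H = −Σ p log₂ p ≈ 2.0757 bits.
Huffman merges: 1/20+9/100→7/50; 7/50+13/50→2/5; 29/100+31/100→3/5; 2/5+3/5→1. L = 107/50 ≈ 2.1400.
Efficiency = H/L = 2.0757/2.1400 = 97.0%.

97.0%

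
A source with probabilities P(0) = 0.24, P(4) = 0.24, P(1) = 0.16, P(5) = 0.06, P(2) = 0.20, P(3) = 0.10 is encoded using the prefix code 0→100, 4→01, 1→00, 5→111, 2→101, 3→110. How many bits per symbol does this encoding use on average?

L̄ = Σ pᵢ·ℓᵢ = 0.24·3 + 0.24·2 + 0.16·2 + 0.06·3 + 0.20·3 + 0.10·3 = 2.6 bits/symbol.

2.6 bits/symbol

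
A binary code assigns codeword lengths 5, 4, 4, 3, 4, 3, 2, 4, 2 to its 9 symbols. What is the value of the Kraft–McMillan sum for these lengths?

1.03125

With common denominator 2^5 = 32: Σ 2^(−ℓᵢ) = 1/32 + 2/32 + 2/32 + 4/32 + 2/32 + 4/32 + 8/32 + 2/32 + 8/32 = 33/32 = 1.03125.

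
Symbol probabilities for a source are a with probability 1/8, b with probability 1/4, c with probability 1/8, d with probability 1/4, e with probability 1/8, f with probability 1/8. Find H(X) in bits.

Each probability is a power of 1/2, so log₂(1/p) is an integer.
H = Σ p·log₂(1/p) = 1/8·3 + 1/4·2 + 1/8·3 + 1/4·2 + 1/8·3 + 1/8·3 = 2.5 bits.

2.5 bits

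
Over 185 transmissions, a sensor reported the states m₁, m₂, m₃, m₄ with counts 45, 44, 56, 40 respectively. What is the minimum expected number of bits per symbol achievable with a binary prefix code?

2 bits/symbol

Probabilities are the counts divided by 185.
Repeatedly combine the two least-probable nodes; the expected code length is the sum of the merged weights.
merge 8/37 + 44/185 → 84/185
merge 9/37 + 56/185 → 101/185
merge 84/185 + 101/185 → 1
L = 84/185 + 101/185 + 1 = 2 bits/symbol.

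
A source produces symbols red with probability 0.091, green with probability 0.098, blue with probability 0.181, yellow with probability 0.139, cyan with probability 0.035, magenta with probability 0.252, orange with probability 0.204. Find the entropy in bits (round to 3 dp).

2.623 bits

H = −Σ pᵢ log₂ pᵢ.
−0.091·log₂(0.091) = 0.3147
−0.098·log₂(0.098) = 0.3284
−0.181·log₂(0.181) = 0.4463
−0.139·log₂(0.139) = 0.3957
−0.035·log₂(0.035) = 0.1693
−0.252·log₂(0.252) = 0.5011
−0.204·log₂(0.204) = 0.4678
Sum ≈ 2.6234 → 2.623 bits.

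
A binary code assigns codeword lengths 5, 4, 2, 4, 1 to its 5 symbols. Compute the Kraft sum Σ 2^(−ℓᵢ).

With common denominator 2^5 = 32: Σ 2^(−ℓᵢ) = 1/32 + 2/32 + 8/32 + 2/32 + 16/32 = 29/32 = 0.90625.

0.90625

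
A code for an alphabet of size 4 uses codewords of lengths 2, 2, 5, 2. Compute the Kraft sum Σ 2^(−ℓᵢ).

0.78125

With common denominator 2^5 = 32: Σ 2^(−ℓᵢ) = 8/32 + 8/32 + 1/32 + 8/32 = 25/32 = 0.78125.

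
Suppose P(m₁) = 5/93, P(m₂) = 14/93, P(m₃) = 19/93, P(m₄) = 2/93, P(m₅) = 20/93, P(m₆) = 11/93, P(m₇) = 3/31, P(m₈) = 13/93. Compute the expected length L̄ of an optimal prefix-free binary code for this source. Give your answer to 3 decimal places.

Repeatedly combine the two least-probable nodes; the expected code length is the sum of the merged weights.
merge 2/93 + 5/93 → 7/93
merge 7/93 + 3/31 → 16/93
merge 11/93 + 13/93 → 8/31
merge 14/93 + 16/93 → 10/31
merge 19/93 + 20/93 → 13/31
merge 8/31 + 10/31 → 18/31
merge 13/31 + 18/31 → 1
L = 7/93 + 16/93 + 8/31 + 10/31 + 13/31 + 18/31 + 1 = 263/93 ≈ 2.828 bits/symbol.

2.828 bits/symbol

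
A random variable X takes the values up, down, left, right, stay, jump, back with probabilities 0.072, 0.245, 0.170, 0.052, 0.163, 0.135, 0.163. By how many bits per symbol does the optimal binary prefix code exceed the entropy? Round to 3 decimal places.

0.039 bits

Entropy H = −Σ p log₂ p ≈ 2.6700 bits.
Huffman merges: 13/250+9/125→31/250; 31/250+27/200→259/1000; 163/1000+163/1000→163/500; 17/100+49/200→83/200; 259/1000+163/500→117/200; 83/200+117/200→1. L = 2709/1000 ≈ 2.7090.
L − H = 2.7090 − 2.6700 = 0.039 bits.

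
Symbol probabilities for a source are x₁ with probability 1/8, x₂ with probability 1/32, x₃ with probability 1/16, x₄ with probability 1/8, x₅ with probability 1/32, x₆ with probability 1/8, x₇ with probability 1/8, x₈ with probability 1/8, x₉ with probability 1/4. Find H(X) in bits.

2.9375 bits

Each probability is a power of 1/2, so log₂(1/p) is an integer.
H = Σ p·log₂(1/p) = 1/8·3 + 1/32·5 + 1/16·4 + 1/8·3 + 1/32·5 + 1/8·3 + 1/8·3 + 1/8·3 + 1/4·2 = 2.9375 bits.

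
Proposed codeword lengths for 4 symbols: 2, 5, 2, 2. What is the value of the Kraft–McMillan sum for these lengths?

With common denominator 2^5 = 32: Σ 2^(−ℓᵢ) = 8/32 + 1/32 + 8/32 + 8/32 = 25/32 = 0.78125.

0.78125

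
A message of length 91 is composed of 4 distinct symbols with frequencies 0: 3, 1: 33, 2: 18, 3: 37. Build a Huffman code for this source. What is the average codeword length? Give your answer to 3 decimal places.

1.824 bits/symbol

Probabilities are the counts divided by 91.
Repeatedly combine the two least-probable nodes; the expected code length is the sum of the merged weights.
merge 3/91 + 18/91 → 3/13
merge 3/13 + 33/91 → 54/91
merge 37/91 + 54/91 → 1
L = 3/13 + 54/91 + 1 = 166/91 ≈ 1.824 bits/symbol.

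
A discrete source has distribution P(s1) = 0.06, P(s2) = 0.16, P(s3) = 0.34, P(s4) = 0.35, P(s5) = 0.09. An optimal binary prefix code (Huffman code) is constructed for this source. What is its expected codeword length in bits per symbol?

Repeatedly combine the two least-probable nodes; the expected code length is the sum of the merged weights.
merge 3/50 + 9/100 → 3/20
merge 3/20 + 4/25 → 31/100
merge 31/100 + 17/50 → 13/20
merge 7/20 + 13/20 → 1
L = 3/20 + 31/100 + 13/20 + 1 = 211/100 = 2.11 bits/symbol.

2.11 bits/symbol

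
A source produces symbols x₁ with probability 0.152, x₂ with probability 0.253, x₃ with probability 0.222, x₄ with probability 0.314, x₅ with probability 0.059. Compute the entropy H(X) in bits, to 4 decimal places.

2.1625 bits

H = −Σ pᵢ log₂ pᵢ.
−0.152·log₂(0.152) = 0.4131
−0.253·log₂(0.253) = 0.5016
−0.222·log₂(0.222) = 0.4820
−0.314·log₂(0.314) = 0.5247
−0.059·log₂(0.059) = 0.2409
Sum ≈ 2.1625 → 2.1625 bits.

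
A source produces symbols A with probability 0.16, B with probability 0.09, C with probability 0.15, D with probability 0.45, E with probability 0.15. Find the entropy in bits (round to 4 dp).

H = −Σ pᵢ log₂ pᵢ.
−0.16·log₂(0.16) = 0.4230
−0.09·log₂(0.09) = 0.3127
−0.15·log₂(0.15) = 0.4105
−0.45·log₂(0.45) = 0.5184
−0.15·log₂(0.15) = 0.4105
Sum ≈ 2.0752 → 2.0752 bits.

2.0752 bits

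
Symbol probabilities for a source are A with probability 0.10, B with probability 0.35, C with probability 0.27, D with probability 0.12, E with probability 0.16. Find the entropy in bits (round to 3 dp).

H = −Σ pᵢ log₂ pᵢ.
−0.10·log₂(0.10) = 0.3322
−0.35·log₂(0.35) = 0.5301
−0.27·log₂(0.27) = 0.5100
−0.12·log₂(0.12) = 0.3671
−0.16·log₂(0.16) = 0.4230
Sum ≈ 2.1624 → 2.162 bits.

2.162 bits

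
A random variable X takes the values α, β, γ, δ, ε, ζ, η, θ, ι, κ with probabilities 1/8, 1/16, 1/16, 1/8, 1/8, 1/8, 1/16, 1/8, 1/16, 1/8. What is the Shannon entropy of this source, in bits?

Each probability is a power of 1/2, so log₂(1/p) is an integer.
H = Σ p·log₂(1/p) = 1/8·3 + 1/16·4 + 1/16·4 + 1/8·3 + 1/8·3 + 1/8·3 + 1/16·4 + 1/8·3 + 1/16·4 + 1/8·3 = 3.25 bits.

3.25 bits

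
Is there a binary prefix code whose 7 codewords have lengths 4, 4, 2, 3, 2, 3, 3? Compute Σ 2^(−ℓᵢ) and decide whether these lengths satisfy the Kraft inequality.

1; yes

With common denominator 2^4 = 16: Σ 2^(−ℓᵢ) = 1/16 + 1/16 + 4/16 + 2/16 + 4/16 + 2/16 + 2/16 = 16/16 = 1.
Kraft's inequality requires Σ ≤ 1; here Σ = 1 ≤ 1, so such a prefix code exists.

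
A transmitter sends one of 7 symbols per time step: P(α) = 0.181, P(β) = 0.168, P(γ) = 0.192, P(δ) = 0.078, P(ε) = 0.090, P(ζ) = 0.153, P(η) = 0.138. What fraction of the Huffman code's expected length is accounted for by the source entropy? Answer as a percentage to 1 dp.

98.2%

Entropy H = −Σ p log₂ p ≈ 2.7442 bits.
Huffman merges: 39/500+9/100→21/125; 69/500+153/1000→291/1000; 21/125+21/125→42/125; 181/1000+24/125→373/1000; 291/1000+42/125→627/1000; 373/1000+627/1000→1. L = 559/200 ≈ 2.7950.
Efficiency = H/L = 2.7442/2.7950 = 98.2%.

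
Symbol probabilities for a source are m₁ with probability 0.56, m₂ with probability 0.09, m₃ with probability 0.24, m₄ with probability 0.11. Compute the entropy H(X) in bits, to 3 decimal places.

1.626 bits

H = −Σ pᵢ log₂ pᵢ.
−0.56·log₂(0.56) = 0.4684
−0.09·log₂(0.09) = 0.3127
−0.24·log₂(0.24) = 0.4941
−0.11·log₂(0.11) = 0.3503
Sum ≈ 1.6255 → 1.626 bits.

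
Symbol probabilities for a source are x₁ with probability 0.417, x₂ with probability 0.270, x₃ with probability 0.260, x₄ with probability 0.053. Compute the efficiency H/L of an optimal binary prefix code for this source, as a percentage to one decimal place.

Entropy H = −Σ p log₂ p ≈ 1.7661 bits.
Huffman merges: 53/1000+13/50→313/1000; 27/100+313/1000→583/1000; 417/1000+583/1000→1. L = 237/125 ≈ 1.8960.
Efficiency = H/L = 1.7661/1.8960 = 93.1%.

93.1%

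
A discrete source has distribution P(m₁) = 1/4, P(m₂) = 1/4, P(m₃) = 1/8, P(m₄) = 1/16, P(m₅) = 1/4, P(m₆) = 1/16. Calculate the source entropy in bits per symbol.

2.375 bits

Each probability is a power of 1/2, so log₂(1/p) is an integer.
H = Σ p·log₂(1/p) = 1/4·2 + 1/4·2 + 1/8·3 + 1/16·4 + 1/4·2 + 1/16·4 = 2.375 bits.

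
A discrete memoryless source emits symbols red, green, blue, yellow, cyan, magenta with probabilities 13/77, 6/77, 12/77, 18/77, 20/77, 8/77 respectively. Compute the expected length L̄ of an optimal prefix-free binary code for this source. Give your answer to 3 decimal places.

2.506 bits/symbol

Repeatedly combine the two least-probable nodes; the expected code length is the sum of the merged weights.
merge 6/77 + 8/77 → 2/11
merge 12/77 + 13/77 → 25/77
merge 2/11 + 18/77 → 32/77
merge 20/77 + 25/77 → 45/77
merge 32/77 + 45/77 → 1
L = 2/11 + 25/77 + 32/77 + 45/77 + 1 = 193/77 ≈ 2.506 bits/symbol.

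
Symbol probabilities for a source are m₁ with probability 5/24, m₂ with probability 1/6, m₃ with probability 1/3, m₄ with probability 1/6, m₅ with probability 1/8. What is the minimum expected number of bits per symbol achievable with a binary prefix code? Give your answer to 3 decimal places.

Repeatedly combine the two least-probable nodes; the expected code length is the sum of the merged weights.
merge 1/8 + 1/6 → 7/24
merge 1/6 + 5/24 → 3/8
merge 7/24 + 1/3 → 5/8
merge 3/8 + 5/8 → 1
L = 7/24 + 3/8 + 5/8 + 1 = 55/24 ≈ 2.292 bits/symbol.

2.292 bits/symbol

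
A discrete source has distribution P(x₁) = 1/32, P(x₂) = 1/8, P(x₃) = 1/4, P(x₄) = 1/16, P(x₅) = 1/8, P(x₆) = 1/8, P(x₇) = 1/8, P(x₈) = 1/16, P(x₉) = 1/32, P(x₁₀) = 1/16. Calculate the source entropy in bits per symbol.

Each probability is a power of 1/2, so log₂(1/p) is an integer.
H = Σ p·log₂(1/p) = 1/32·5 + 1/8·3 + 1/4·2 + 1/16·4 + 1/8·3 + 1/8·3 + 1/8·3 + 1/16·4 + 1/32·5 + 1/16·4 = 3.0625 bits.

3.0625 bits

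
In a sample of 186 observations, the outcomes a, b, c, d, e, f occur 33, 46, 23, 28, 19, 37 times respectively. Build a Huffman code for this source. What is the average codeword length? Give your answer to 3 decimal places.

Probabilities are the counts divided by 186.
Repeatedly combine the two least-probable nodes; the expected code length is the sum of the merged weights.
merge 19/186 + 23/186 → 7/31
merge 14/93 + 11/62 → 61/186
merge 37/186 + 7/31 → 79/186
merge 23/93 + 61/186 → 107/186
merge 79/186 + 107/186 → 1
L = 7/31 + 61/186 + 79/186 + 107/186 + 1 = 475/186 ≈ 2.554 bits/symbol.

2.554 bits/symbol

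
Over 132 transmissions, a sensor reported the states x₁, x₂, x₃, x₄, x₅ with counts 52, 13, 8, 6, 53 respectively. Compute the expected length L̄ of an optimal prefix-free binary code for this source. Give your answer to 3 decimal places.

Probabilities are the counts divided by 132.
Repeatedly combine the two least-probable nodes; the expected code length is the sum of the merged weights.
merge 1/22 + 2/33 → 7/66
merge 13/132 + 7/66 → 9/44
merge 9/44 + 13/33 → 79/132
merge 53/132 + 79/132 → 1
L = 7/66 + 9/44 + 79/132 + 1 = 21/11 ≈ 1.909 bits/symbol.

1.909 bits/symbol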